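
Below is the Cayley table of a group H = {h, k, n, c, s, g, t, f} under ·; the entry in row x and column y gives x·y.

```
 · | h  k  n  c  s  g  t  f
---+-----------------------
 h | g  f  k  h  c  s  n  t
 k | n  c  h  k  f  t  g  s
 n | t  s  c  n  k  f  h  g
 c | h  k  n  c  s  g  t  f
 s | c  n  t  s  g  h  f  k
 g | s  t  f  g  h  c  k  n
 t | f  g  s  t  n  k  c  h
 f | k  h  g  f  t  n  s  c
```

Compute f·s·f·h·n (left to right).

f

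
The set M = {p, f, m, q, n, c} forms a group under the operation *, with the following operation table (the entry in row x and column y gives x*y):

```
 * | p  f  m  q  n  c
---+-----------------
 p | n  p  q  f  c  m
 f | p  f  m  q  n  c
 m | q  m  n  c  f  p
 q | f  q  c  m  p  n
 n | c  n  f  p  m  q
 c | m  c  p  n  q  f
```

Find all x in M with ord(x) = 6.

Identity is f. Compute the order of each non-identity element by repeated multiplication:
  p: p → n → c → m → q → f  (order 6)
  m: m → n → f  (order 3)
  q: q → m → c → n → p → f  (order 6)
  n: n → m → f  (order 3)
  c: c → f  (order 2)
Elements of order 6: {p, q}.
(Structurally, M here is isomorphic to the cyclic group Z_6.)

{p, q}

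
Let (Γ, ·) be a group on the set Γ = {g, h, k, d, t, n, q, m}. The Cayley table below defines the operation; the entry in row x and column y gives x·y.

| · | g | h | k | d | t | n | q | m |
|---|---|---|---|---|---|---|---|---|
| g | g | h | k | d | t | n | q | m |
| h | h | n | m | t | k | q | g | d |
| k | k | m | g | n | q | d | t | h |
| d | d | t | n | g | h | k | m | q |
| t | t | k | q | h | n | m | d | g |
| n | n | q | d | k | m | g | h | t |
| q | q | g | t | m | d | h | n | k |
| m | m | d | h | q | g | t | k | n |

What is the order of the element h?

4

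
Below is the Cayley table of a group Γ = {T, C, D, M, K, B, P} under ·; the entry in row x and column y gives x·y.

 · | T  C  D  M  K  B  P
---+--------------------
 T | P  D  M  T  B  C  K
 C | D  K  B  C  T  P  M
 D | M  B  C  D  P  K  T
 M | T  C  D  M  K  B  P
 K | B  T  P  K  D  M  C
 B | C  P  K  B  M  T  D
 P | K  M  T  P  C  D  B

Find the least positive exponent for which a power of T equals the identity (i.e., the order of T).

7

The identity element is M (its row matches the header).
T^1 = T
T^2 = T·T = P
T^3 = P·T = K
T^4 = K·T = B
T^5 = B·T = C
T^6 = C·T = D
T^7 = D·T = M
The first power of T equal to the identity is T^7, so ord(T) = 7.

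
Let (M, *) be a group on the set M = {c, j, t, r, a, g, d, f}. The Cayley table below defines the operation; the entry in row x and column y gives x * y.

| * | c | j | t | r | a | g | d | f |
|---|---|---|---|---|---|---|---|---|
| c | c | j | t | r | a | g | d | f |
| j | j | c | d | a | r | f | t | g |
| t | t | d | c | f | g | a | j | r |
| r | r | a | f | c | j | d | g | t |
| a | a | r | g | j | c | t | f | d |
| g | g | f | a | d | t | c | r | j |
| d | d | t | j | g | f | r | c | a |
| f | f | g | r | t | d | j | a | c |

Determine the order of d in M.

2

The identity element is c (its row matches the header).
d^1 = d
d^2 = d * d = c
The first power of d equal to the identity is d^2, so ord(d) = 2.
(Structurally, M here is isomorphic to the elementary abelian group (Z_2)^3.)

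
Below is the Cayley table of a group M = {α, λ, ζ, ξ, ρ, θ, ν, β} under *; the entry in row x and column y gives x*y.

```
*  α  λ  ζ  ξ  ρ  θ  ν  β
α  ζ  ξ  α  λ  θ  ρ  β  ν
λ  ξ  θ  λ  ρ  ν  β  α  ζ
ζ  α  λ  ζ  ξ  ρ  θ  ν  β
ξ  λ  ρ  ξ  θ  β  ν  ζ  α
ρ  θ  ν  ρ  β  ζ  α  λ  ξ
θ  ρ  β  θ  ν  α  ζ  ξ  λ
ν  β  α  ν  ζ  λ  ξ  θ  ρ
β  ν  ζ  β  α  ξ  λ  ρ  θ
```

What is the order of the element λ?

The identity element is ζ (its row matches the header).
λ^1 = λ
λ^2 = λ*λ = θ
λ^3 = θ*λ = β
λ^4 = β*λ = ζ
The first power of λ equal to the identity is λ^4, so ord(λ) = 4.

4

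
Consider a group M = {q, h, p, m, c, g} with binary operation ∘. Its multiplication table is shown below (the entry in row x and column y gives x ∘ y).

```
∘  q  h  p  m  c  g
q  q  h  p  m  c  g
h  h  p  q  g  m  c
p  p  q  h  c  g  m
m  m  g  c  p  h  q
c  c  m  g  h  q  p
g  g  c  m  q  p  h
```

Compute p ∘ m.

c

Read row p, column m: p ∘ m = c.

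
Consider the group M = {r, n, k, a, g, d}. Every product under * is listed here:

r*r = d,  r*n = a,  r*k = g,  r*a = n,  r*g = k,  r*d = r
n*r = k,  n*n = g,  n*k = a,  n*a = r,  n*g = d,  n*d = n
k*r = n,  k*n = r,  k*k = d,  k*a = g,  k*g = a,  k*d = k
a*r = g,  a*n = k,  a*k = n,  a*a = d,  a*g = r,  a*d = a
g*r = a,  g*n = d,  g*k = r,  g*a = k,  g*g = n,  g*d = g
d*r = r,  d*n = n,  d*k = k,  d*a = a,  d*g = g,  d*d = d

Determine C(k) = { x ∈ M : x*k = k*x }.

{d, k}

Compare row k with column k entry by entry.
n*k = a but k*n = r, so n does not.
Collecting the elements that commute with k: C(k) = {d, k}.
(Structurally, M here is isomorphic to the symmetric group S_3.)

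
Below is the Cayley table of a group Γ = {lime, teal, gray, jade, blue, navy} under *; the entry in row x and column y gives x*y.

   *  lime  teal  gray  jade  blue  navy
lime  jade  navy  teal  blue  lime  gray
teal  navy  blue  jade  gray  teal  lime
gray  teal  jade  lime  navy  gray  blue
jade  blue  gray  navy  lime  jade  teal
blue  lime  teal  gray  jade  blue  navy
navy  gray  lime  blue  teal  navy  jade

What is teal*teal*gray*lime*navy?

lime

teal*teal = blue
blue*gray = gray
gray*lime = teal
teal*navy = lime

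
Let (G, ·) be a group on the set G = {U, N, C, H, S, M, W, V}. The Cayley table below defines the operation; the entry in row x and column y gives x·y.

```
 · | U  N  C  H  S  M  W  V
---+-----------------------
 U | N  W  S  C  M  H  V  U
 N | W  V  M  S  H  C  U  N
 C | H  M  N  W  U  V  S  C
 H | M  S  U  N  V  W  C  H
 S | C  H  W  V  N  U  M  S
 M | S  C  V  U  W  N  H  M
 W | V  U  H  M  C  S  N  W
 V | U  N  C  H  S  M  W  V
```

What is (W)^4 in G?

W^1 = W
W^2 = W·W = N
W^3 = N·W = U
W^4 = U·W = V

V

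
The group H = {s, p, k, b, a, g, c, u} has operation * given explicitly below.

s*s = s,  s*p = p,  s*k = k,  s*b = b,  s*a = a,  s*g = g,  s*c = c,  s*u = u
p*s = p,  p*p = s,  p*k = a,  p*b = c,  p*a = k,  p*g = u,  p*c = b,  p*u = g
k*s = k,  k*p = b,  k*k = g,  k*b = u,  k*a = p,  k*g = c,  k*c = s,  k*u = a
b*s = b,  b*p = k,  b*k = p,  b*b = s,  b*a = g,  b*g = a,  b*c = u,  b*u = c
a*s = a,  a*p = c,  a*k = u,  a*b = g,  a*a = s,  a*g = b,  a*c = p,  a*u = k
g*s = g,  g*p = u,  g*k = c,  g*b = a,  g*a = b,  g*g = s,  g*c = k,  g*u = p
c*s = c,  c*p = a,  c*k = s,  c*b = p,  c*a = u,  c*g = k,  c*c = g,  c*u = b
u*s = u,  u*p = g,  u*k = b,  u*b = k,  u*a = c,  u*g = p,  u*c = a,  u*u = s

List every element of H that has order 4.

{c, k}

Identity is s. Compute the order of each non-identity element by repeated multiplication:
  p: p → s  (order 2)
  k: k → g → c → s  (order 4)
  b: b → s  (order 2)
  a: a → s  (order 2)
  g: g → s  (order 2)
  c: c → g → k → s  (order 4)
  u: u → s  (order 2)
Elements of order 4: {c, k}.
(Structurally, H here is isomorphic to the dihedral group D_4.)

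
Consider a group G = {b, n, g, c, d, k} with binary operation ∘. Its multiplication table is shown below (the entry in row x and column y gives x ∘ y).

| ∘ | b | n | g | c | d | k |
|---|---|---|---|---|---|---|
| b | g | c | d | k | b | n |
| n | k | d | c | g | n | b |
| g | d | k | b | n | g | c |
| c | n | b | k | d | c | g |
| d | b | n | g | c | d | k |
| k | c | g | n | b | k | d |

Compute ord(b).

3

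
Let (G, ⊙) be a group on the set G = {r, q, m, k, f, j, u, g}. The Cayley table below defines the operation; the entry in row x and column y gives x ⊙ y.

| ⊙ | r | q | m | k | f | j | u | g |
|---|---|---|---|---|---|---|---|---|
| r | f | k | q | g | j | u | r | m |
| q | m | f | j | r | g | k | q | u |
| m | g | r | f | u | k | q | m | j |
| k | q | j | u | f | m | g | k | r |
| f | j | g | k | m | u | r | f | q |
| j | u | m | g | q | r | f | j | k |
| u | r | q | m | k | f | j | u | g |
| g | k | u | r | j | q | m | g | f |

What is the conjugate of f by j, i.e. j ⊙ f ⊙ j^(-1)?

The identity is u. In row j, the entry u sits in column r, so j^(-1) = r.
j ⊙ f = r
r ⊙ r = f

f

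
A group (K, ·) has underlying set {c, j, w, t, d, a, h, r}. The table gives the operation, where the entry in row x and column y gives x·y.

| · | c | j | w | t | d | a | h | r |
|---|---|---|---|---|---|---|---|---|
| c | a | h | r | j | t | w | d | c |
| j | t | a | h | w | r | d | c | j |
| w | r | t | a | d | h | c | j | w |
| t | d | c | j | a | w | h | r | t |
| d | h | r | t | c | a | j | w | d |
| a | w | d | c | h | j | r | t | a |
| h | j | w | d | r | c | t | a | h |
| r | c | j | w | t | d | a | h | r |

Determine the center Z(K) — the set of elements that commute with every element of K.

An element z is central iff its row equals its column in the table.
For d: d·h = w ≠ c = h·d, so d ∉ Z.
Checking each element this way leaves Z(K) = {a, r}.
(Structurally, K here is isomorphic to the quaternion group Q_8.)

{a, r}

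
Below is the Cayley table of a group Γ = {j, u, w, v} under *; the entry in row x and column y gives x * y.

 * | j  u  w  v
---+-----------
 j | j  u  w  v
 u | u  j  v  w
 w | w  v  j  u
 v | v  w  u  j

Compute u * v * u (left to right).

u * v = w
w * u = v

v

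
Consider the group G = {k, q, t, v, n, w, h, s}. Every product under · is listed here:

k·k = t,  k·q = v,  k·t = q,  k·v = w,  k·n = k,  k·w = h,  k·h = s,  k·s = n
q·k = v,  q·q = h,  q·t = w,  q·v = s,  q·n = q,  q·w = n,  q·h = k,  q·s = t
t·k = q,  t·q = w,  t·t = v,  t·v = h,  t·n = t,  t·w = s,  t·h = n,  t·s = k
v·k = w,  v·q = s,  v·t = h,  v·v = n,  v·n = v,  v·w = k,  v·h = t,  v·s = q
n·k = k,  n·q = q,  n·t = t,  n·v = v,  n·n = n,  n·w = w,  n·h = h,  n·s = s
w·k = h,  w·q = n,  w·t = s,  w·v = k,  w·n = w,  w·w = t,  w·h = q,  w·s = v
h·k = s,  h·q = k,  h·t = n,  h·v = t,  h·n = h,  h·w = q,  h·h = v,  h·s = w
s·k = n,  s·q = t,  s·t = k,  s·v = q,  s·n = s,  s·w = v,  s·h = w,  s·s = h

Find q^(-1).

w

First locate the identity: row n matches the header, so n is the identity.
Scan row q for n: q·w = n. Hence q^(-1) = w.
(Structurally, G here is isomorphic to the cyclic group Z_8.)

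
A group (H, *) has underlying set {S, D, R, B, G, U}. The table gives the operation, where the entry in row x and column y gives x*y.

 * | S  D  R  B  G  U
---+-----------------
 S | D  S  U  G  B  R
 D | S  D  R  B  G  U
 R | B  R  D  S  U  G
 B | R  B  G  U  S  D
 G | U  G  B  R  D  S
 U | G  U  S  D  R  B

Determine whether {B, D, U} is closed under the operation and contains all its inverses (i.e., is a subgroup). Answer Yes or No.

{B, D, U} contains the identity D.
Checking products: every product of two elements of {B, D, U} (read from the table) lies in {B, D, U}, so the set is closed.
In a finite group, a nonempty closed subset is a subgroup. So {B, D, U} ≤ H.

Yes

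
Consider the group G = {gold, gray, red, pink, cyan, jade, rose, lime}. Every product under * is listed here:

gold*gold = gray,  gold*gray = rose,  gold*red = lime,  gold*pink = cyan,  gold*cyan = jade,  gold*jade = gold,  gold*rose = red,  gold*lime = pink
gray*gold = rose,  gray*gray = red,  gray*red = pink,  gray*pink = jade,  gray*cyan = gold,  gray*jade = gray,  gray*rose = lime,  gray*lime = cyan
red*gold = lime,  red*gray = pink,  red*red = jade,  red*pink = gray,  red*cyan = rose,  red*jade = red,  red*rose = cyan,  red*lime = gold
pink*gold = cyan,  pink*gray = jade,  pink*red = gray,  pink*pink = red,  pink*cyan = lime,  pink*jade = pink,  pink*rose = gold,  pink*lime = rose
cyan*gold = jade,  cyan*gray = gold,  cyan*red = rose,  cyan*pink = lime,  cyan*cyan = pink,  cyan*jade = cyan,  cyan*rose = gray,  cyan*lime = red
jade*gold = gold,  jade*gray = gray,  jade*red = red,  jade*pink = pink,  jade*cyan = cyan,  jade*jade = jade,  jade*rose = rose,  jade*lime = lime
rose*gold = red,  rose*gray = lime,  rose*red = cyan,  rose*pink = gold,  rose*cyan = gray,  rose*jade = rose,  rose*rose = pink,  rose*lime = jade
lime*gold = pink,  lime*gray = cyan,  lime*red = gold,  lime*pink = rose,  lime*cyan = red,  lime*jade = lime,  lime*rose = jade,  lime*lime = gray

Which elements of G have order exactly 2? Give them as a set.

Identity is jade. Compute the order of each non-identity element by repeated multiplication:
  gold: gold → gray → rose → red → lime → pink → cyan → jade  (order 8)
  gray: gray → red → pink → jade  (order 4)
  red: red → jade  (order 2)
  pink: pink → red → gray → jade  (order 4)
  cyan: cyan → pink → lime → red → rose → gray → gold → jade  (order 8)
  rose: rose → pink → gold → red → cyan → gray → lime → jade  (order 8)
  lime: lime → gray → cyan → red → gold → pink → rose → jade  (order 8)
Elements of order 2: {red}.

{red}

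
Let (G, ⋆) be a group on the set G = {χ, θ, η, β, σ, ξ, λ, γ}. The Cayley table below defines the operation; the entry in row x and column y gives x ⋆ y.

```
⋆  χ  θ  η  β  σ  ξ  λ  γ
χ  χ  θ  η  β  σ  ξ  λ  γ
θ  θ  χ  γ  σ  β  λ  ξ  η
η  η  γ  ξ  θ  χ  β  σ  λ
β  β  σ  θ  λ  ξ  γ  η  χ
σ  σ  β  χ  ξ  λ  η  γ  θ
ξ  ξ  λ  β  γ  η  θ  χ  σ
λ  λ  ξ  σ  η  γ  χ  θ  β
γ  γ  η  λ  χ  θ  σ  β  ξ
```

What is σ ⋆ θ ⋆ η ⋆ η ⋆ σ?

σ ⋆ θ = β
β ⋆ η = θ
θ ⋆ η = γ
γ ⋆ σ = θ

θ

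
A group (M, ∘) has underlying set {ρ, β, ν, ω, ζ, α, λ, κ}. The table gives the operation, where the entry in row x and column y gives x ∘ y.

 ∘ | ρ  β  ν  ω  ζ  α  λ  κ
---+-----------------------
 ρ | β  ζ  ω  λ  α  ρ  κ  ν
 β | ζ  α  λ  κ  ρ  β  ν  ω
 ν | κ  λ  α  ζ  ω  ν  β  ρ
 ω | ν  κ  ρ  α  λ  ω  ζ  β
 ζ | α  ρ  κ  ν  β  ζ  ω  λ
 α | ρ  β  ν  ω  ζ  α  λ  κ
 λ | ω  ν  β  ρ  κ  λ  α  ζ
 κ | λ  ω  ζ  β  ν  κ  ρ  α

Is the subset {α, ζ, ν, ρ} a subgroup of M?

ρ ∘ ρ = β, which is not in {α, ζ, ν, ρ}.
The subset is not closed under ∘, so it is not a subgroup.

No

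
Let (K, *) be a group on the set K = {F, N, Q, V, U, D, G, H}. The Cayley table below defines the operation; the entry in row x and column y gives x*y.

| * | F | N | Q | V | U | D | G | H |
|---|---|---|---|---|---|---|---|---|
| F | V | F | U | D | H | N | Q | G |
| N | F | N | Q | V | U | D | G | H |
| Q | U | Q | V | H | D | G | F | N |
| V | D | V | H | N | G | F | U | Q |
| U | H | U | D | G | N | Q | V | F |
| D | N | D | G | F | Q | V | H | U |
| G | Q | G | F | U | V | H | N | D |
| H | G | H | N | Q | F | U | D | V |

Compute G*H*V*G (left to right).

G*H = D
D*V = F
F*G = Q

Q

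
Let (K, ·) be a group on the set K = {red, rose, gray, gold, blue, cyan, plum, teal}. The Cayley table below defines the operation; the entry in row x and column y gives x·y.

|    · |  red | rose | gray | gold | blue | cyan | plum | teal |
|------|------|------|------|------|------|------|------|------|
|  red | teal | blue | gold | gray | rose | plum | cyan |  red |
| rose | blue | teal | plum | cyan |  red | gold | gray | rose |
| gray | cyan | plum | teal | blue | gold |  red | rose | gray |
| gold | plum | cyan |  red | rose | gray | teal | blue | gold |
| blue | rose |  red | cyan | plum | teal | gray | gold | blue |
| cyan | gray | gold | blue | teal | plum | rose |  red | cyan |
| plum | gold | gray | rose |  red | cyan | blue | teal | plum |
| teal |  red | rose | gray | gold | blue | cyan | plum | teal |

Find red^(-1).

red

First locate the identity: row teal matches the header, so teal is the identity.
Scan row red for teal: red·red = teal. Hence red^(-1) = red.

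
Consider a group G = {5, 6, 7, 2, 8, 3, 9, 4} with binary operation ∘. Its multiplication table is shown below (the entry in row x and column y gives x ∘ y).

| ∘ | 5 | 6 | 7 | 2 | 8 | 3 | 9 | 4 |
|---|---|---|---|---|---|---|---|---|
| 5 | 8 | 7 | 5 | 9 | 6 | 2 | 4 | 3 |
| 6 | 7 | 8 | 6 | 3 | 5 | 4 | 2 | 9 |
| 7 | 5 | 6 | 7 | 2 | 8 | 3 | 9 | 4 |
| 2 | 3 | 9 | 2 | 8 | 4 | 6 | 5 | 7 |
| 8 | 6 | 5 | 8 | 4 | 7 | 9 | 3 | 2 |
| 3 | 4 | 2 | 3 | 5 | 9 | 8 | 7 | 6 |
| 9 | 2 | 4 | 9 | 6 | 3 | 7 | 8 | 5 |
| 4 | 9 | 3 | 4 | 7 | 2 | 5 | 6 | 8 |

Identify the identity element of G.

The identity e satisfies e ∘ x = x for all x, so its row in the table reproduces the column headers.
Row 7 reads: 5, 6, 7, 2, 8, 3, 9, 4 — exactly the header order. So 7 is the identity.
(Structurally, G here is isomorphic to the quaternion group Q_8.)

7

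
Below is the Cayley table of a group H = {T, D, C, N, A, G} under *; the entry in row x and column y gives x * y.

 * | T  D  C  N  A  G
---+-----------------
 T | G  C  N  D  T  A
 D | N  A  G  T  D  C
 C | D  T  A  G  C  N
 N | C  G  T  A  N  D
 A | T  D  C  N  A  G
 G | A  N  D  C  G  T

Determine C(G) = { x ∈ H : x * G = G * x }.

Compare row G with column G entry by entry.
T * G = A = G * T, so T commutes with G.
N * G = D but G * N = C, so N does not.
Collecting the elements that commute with G: C(G) = {A, G, T}.

{A, G, T}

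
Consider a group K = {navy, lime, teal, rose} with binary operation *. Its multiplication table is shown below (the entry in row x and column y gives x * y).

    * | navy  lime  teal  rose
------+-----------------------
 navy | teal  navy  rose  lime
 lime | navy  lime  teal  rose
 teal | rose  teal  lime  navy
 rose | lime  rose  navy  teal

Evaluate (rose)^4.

lime

rose^1 = rose
rose^2 = rose * rose = teal
rose^3 = teal * rose = navy
rose^4 = navy * rose = lime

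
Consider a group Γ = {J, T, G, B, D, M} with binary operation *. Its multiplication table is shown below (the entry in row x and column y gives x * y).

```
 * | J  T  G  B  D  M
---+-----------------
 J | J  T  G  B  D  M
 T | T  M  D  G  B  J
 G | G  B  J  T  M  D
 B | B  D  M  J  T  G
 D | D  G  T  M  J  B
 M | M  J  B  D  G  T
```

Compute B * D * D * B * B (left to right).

B

B * D = T
T * D = B
B * B = J
J * B = B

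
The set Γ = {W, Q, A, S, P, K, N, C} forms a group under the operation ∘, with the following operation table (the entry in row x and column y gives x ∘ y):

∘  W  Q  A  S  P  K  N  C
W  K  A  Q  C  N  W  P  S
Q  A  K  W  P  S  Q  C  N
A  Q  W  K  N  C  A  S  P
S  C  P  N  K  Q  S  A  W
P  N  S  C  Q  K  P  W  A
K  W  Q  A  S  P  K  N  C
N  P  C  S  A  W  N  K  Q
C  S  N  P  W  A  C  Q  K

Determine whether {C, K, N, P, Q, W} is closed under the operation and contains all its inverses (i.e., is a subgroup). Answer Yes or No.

No

P ∘ C = A, which is not in {C, K, N, P, Q, W}.
The subset is not closed under ∘, so it is not a subgroup.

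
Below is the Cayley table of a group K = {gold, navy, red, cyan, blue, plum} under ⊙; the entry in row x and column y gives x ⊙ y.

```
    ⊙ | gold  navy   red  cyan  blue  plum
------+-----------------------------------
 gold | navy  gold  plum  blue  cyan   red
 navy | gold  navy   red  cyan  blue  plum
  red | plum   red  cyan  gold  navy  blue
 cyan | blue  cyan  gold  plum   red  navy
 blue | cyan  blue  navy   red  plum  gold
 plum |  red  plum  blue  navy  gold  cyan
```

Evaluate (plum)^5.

plum^1 = plum
plum^2 = plum ⊙ plum = cyan
plum^3 = cyan ⊙ plum = navy
plum^4 = navy ⊙ plum = plum
plum^5 = plum ⊙ plum = cyan

cyan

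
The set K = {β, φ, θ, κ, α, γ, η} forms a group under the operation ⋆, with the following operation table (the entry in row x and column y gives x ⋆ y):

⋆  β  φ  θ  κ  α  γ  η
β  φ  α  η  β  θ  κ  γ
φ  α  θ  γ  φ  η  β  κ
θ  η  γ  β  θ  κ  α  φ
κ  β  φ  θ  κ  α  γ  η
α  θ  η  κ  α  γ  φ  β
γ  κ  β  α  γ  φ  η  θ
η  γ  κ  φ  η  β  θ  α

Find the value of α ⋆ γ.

Read row α, column γ: α ⋆ γ = φ.

φ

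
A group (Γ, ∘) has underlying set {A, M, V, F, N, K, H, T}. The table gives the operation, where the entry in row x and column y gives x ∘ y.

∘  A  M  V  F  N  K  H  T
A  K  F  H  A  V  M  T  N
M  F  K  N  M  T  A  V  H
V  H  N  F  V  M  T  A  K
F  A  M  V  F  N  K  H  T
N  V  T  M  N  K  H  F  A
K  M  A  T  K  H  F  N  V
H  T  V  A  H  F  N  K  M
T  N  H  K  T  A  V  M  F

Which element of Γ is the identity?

The identity e satisfies e ∘ x = x for all x, so its row in the table reproduces the column headers.
Row F reads: A, M, V, F, N, K, H, T — exactly the header order. So F is the identity.
(Structurally, Γ here is isomorphic to Z_2 x Z_4.)

F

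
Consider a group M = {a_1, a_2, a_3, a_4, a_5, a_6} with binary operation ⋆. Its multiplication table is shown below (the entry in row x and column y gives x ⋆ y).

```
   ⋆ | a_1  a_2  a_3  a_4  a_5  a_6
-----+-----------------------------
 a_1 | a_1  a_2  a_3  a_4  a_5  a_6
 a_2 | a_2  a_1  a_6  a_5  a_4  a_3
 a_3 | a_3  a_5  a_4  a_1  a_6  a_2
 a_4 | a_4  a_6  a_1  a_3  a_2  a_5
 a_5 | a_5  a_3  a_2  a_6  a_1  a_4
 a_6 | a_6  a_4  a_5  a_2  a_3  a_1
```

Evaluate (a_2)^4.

a_1

a_2^1 = a_2
a_2^2 = a_2 ⋆ a_2 = a_1
a_2^3 = a_1 ⋆ a_2 = a_2
a_2^4 = a_2 ⋆ a_2 = a_1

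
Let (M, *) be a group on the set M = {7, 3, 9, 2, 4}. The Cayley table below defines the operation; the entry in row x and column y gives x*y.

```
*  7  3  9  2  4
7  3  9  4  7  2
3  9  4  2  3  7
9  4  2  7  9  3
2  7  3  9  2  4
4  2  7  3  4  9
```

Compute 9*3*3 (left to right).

3

9*3 = 2
2*3 = 3
(Structurally, M here is isomorphic to the cyclic group Z_5.)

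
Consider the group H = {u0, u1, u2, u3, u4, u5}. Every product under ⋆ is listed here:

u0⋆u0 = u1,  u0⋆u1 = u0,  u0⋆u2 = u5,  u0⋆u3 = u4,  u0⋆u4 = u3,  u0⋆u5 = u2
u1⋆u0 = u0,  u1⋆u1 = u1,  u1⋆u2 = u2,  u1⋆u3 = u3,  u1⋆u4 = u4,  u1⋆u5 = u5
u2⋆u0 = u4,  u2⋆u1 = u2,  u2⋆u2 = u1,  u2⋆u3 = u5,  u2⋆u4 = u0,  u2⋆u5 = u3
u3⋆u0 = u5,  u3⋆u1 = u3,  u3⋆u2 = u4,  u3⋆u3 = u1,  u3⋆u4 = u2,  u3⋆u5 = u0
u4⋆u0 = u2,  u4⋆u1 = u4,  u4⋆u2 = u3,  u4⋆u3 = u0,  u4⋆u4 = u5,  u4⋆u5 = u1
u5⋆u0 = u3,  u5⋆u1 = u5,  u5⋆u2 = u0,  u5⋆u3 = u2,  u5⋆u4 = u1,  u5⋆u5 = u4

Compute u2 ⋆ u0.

u4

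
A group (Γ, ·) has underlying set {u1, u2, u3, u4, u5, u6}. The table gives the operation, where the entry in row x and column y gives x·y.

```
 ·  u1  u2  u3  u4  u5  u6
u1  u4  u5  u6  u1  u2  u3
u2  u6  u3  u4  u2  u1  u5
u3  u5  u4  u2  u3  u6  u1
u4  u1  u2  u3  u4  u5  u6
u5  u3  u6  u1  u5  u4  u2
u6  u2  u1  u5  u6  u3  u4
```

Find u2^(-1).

First locate the identity: row u4 matches the header, so u4 is the identity.
Scan row u2 for u4: u2·u3 = u4. Hence u2^(-1) = u3.

u3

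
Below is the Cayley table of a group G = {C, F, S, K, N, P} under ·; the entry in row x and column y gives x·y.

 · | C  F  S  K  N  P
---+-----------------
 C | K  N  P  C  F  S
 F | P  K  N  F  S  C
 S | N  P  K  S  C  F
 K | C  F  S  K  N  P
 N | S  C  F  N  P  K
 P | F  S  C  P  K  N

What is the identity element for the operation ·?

K

The identity e satisfies e·x = x for all x, so its row in the table reproduces the column headers.
Row K reads: C, F, S, K, N, P — exactly the header order. So K is the identity.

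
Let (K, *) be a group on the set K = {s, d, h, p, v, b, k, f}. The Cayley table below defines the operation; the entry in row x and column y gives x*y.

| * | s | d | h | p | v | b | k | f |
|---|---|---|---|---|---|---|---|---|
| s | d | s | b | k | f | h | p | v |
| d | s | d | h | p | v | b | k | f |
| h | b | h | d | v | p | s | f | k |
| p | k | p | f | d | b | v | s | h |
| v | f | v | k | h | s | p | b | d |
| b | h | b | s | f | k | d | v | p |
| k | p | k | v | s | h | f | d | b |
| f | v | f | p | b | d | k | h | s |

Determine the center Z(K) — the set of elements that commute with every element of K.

An element z is central iff its row equals its column in the table.
For p: p*f = h ≠ b = f*p, so p ∉ Z.
Checking each element this way leaves Z(K) = {d, s}.
(Structurally, K here is isomorphic to the dihedral group D_4.)

{d, s}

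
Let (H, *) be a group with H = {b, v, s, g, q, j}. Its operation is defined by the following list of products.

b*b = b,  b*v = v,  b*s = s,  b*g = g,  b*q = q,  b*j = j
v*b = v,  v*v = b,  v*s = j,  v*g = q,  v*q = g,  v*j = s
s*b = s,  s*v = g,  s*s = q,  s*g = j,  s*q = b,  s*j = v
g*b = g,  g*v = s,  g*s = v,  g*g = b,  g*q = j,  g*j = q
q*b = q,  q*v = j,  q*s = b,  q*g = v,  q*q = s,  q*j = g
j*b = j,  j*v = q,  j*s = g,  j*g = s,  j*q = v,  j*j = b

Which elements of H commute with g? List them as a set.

Compare row g with column g entry by entry.
v * g = q but g * v = s, so v does not.
Collecting the elements that commute with g: C(g) = {b, g}.
(Structurally, H here is isomorphic to the symmetric group S_3.)

{b, g}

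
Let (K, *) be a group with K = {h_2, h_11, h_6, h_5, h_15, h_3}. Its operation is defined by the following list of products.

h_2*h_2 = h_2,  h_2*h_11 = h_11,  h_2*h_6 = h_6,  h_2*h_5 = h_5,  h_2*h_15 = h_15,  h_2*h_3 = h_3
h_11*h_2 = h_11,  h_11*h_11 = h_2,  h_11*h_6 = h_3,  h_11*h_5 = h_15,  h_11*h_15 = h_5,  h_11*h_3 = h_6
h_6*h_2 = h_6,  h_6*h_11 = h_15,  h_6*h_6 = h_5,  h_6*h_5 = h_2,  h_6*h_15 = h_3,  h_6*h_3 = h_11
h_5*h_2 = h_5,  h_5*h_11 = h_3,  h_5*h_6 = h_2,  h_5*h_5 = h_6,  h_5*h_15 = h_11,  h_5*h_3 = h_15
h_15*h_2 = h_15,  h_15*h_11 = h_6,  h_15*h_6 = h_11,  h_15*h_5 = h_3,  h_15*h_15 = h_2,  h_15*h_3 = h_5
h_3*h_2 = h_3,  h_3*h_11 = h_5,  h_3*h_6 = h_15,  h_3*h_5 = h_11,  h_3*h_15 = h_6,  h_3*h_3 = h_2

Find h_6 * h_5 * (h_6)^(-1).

The identity is h_2. In row h_6, the entry h_2 sits in column h_5, so h_6^(-1) = h_5.
h_6 * h_5 = h_2
h_2 * h_5 = h_5
(Structurally, K here is isomorphic to the symmetric group S_3.)

h_5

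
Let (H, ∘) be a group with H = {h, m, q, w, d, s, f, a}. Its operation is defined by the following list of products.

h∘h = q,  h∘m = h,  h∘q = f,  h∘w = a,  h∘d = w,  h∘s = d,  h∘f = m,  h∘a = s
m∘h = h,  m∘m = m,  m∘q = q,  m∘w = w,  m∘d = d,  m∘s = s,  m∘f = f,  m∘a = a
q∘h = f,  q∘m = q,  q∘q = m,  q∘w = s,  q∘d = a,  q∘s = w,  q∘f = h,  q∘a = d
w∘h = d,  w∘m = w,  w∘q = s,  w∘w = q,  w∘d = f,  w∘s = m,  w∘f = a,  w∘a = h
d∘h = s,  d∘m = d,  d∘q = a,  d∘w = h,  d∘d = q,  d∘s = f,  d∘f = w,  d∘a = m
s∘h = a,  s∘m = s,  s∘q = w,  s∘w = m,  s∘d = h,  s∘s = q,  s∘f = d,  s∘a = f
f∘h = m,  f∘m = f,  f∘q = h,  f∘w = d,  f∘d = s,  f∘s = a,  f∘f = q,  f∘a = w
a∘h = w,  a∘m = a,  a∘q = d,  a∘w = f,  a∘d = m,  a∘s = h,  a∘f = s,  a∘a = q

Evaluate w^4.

w^1 = w
w^2 = w ∘ w = q
w^3 = q ∘ w = s
w^4 = s ∘ w = m

m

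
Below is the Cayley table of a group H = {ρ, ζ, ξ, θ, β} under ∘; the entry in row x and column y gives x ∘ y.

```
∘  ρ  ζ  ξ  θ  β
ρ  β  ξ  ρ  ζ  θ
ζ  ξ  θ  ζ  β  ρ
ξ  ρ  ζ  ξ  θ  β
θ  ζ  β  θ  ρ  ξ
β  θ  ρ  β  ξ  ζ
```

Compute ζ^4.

ρ

ζ^1 = ζ
ζ^2 = ζ ∘ ζ = θ
ζ^3 = θ ∘ ζ = β
ζ^4 = β ∘ ζ = ρ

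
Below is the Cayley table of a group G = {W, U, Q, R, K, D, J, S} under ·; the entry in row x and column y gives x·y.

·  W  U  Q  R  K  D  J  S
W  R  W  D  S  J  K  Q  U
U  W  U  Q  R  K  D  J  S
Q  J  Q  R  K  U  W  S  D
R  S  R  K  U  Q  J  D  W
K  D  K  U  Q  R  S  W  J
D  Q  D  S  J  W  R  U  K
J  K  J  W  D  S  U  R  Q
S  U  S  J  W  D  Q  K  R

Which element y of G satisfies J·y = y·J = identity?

D

First locate the identity: row U matches the header, so U is the identity.
Scan row J for U: J·D = U. Hence J^(-1) = D.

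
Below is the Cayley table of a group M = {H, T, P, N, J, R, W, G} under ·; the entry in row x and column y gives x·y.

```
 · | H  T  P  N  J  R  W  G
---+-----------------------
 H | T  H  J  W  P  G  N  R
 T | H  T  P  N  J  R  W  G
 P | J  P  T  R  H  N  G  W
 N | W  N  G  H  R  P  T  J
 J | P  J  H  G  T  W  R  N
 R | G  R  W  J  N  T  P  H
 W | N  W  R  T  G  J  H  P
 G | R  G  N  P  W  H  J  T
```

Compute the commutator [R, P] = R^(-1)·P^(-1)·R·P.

H

Identity is T; from the table R^(-1) = R and P^(-1) = P.
R·P = W
W·R = J
J·P = H
(Structurally, M here is isomorphic to the dihedral group D_4.)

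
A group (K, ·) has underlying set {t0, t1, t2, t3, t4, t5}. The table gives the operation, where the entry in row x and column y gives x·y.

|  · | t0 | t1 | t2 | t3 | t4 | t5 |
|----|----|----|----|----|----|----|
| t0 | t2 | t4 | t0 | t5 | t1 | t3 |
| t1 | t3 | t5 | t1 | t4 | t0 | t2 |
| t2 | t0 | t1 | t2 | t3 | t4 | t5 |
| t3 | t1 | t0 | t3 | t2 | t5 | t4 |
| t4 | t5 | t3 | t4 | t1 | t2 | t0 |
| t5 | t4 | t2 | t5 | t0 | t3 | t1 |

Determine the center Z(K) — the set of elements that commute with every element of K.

An element z is central iff its row equals its column in the table.
For t3: t3·t5 = t4 ≠ t0 = t5·t3, so t3 ∉ Z.
Checking each element this way leaves Z(K) = {t2}.

{t2}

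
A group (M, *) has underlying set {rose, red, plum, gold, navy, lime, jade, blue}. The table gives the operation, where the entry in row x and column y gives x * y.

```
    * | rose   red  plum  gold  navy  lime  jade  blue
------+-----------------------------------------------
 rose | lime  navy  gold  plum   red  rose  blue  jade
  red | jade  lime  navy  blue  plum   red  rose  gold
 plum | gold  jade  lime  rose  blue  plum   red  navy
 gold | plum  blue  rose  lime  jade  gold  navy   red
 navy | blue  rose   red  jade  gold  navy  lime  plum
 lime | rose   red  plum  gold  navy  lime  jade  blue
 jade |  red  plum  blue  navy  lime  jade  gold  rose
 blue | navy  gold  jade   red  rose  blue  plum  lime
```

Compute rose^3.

rose

rose^1 = rose
rose^2 = rose * rose = lime
rose^3 = lime * rose = rose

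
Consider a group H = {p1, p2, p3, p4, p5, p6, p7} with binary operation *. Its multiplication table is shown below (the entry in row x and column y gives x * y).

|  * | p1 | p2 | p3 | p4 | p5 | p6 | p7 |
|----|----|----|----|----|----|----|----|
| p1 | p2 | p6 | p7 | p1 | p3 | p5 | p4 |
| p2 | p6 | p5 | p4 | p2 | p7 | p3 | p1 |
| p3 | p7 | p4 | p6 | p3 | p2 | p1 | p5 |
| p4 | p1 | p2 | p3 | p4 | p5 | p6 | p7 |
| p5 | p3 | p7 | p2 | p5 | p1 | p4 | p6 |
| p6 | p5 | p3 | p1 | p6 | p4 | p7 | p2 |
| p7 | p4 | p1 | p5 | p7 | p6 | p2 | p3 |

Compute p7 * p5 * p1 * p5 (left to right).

p7 * p5 = p6
p6 * p1 = p5
p5 * p5 = p1

p1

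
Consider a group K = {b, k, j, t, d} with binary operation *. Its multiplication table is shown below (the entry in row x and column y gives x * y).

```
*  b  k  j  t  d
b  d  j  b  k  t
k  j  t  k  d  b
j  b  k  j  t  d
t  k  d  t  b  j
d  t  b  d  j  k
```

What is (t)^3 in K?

t^1 = t
t^2 = t * t = b
t^3 = b * t = k

k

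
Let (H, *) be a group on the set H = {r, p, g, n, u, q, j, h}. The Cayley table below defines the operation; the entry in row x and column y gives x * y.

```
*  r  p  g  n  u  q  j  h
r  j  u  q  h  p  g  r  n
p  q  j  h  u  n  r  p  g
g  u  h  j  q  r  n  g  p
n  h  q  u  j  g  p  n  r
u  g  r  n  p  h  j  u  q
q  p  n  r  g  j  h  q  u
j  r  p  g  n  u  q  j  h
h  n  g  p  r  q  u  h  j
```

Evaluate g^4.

g^1 = g
g^2 = g * g = j
g^3 = j * g = g
g^4 = g * g = j

j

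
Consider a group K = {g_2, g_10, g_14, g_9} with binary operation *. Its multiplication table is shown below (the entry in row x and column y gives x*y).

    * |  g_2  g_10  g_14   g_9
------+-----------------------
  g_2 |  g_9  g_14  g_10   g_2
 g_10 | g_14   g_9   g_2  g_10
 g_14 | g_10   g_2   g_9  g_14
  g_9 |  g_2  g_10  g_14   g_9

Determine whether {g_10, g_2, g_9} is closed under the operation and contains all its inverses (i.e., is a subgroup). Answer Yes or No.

No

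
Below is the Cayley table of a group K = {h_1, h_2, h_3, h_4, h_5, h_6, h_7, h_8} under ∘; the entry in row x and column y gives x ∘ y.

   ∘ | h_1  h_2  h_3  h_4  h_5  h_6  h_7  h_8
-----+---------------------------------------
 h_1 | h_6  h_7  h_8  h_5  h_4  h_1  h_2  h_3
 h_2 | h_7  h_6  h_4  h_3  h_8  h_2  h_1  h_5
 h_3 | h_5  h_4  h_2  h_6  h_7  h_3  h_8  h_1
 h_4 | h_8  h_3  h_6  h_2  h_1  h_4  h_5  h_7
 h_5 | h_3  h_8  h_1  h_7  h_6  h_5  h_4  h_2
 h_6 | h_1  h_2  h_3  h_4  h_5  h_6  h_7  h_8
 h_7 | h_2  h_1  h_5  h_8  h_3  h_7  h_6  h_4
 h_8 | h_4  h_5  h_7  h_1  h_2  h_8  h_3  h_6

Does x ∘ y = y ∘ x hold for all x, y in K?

h_4 ∘ h_1 = h_8 but h_1 ∘ h_4 = h_5.
Since h_4 and h_1 do not commute, K is not abelian.

No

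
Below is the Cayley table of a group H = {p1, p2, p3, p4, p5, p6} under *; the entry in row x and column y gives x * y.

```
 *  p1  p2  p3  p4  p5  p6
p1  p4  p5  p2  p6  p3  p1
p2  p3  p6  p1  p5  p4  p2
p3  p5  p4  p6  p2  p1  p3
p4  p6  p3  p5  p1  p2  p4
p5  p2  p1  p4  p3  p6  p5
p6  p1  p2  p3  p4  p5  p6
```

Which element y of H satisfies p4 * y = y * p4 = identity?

p1

First locate the identity: row p6 matches the header, so p6 is the identity.
Scan row p4 for p6: p4 * p1 = p6. Hence p4^(-1) = p1.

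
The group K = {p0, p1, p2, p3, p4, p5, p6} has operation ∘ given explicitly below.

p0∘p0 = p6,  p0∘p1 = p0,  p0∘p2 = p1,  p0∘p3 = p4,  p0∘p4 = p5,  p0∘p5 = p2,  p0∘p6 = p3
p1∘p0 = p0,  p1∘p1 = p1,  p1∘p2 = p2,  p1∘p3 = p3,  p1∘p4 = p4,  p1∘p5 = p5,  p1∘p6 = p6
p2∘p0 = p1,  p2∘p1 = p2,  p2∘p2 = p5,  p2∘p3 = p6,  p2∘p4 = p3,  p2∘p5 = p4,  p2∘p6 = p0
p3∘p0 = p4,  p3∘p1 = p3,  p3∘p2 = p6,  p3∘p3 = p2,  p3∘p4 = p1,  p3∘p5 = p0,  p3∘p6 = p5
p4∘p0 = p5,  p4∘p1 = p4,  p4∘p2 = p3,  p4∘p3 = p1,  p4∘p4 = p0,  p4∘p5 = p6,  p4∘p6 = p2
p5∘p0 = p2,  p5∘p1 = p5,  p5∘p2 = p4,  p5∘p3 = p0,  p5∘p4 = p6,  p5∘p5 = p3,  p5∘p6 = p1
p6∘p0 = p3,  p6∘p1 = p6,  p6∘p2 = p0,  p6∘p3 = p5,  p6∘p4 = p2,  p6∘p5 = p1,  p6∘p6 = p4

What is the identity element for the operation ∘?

The identity e satisfies e ∘ x = x for all x, so its row in the table reproduces the column headers.
Row p1 reads: p0, p1, p2, p3, p4, p5, p6 — exactly the header order. So p1 is the identity.
(Structurally, K here is isomorphic to the cyclic group Z_7.)

p1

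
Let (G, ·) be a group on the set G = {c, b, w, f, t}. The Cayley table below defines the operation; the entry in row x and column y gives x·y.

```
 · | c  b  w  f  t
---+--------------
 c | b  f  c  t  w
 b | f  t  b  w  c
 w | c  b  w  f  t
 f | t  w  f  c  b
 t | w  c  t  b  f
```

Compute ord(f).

5

The identity element is w (its row matches the header).
f^1 = f
f^2 = f·f = c
f^3 = c·f = t
f^4 = t·f = b
f^5 = b·f = w
The first power of f equal to the identity is f^5, so ord(f) = 5.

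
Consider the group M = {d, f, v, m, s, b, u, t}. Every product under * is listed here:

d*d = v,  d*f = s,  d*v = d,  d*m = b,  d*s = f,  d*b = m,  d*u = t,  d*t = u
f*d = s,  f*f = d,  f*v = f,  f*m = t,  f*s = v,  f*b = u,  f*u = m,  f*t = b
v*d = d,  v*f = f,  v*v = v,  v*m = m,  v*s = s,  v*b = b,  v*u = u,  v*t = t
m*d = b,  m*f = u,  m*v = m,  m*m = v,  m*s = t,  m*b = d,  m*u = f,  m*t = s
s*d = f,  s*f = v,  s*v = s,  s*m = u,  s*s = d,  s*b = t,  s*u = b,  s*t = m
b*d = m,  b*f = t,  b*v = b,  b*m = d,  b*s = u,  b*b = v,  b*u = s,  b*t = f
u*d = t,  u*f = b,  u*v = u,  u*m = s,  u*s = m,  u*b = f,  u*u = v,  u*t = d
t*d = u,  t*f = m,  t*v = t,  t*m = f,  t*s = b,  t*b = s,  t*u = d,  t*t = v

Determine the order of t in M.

2

The identity element is v (its row matches the header).
t^1 = t
t^2 = t * t = v
The first power of t equal to the identity is t^2, so ord(t) = 2.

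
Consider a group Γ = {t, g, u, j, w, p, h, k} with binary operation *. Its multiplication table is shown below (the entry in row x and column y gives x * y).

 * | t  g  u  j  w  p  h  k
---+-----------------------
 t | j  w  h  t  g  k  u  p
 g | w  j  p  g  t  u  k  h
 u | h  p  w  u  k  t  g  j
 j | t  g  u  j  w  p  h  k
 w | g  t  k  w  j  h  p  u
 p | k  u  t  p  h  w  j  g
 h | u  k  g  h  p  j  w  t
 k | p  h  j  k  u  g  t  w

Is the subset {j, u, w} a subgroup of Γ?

w * u = k, which is not in {j, u, w}.
The subset is not closed under *, so it is not a subgroup.

No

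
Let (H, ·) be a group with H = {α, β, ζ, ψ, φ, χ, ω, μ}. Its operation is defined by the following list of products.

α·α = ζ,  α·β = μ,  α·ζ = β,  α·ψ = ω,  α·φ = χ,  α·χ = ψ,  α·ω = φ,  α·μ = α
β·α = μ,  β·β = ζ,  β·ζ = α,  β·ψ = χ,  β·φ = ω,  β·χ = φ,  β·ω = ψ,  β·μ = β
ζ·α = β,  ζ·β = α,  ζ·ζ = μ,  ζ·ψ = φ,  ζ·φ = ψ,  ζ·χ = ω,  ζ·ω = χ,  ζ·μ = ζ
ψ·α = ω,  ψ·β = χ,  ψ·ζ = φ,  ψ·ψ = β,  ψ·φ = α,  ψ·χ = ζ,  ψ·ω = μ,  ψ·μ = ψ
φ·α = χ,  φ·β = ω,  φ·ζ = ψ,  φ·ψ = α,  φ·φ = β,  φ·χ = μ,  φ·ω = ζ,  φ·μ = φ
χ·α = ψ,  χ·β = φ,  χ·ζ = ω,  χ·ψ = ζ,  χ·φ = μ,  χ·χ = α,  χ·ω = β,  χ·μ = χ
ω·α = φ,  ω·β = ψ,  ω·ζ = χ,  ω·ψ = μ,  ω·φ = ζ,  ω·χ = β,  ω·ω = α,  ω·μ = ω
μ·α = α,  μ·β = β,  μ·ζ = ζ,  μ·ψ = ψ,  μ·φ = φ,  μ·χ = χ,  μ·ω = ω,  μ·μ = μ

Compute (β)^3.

β^1 = β
β^2 = β·β = ζ
β^3 = ζ·β = α
(Structurally, H here is isomorphic to the cyclic group Z_8.)

α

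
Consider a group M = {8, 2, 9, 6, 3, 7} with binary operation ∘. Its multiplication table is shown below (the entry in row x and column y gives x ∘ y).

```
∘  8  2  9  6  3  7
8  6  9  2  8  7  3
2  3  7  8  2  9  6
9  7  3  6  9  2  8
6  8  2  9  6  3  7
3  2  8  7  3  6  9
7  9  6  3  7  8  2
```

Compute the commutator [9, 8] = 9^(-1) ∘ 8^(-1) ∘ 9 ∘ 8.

Identity is 6; from the table 9^(-1) = 9 and 8^(-1) = 8.
9 ∘ 8 = 7
7 ∘ 9 = 3
3 ∘ 8 = 2

2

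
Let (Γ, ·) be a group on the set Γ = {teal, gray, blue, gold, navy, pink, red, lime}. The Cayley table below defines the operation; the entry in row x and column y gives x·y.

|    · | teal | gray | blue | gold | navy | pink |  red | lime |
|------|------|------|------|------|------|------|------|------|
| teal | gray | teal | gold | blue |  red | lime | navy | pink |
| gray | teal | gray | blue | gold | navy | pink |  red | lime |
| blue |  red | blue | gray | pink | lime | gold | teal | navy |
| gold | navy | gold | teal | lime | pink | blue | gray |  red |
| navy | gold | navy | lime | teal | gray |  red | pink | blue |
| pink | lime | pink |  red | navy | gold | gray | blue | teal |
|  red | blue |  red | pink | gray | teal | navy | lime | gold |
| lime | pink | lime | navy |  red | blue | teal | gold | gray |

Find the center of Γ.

{gray, lime}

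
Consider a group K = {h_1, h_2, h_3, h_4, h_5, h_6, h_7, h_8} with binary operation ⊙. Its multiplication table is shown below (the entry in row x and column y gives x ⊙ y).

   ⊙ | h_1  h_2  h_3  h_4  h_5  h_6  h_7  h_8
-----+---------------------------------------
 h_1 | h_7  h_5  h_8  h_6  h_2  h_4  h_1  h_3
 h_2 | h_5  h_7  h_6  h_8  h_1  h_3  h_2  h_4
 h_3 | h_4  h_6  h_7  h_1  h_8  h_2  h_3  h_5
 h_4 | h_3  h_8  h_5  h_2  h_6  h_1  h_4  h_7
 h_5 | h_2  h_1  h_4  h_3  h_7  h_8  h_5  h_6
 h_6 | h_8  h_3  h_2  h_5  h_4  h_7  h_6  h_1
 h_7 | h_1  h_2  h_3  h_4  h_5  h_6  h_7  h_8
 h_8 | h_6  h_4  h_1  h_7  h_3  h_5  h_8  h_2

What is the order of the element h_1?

The identity element is h_7 (its row matches the header).
h_1^1 = h_1
h_1^2 = h_1 ⊙ h_1 = h_7
The first power of h_1 equal to the identity is h_1^2, so ord(h_1) = 2.

2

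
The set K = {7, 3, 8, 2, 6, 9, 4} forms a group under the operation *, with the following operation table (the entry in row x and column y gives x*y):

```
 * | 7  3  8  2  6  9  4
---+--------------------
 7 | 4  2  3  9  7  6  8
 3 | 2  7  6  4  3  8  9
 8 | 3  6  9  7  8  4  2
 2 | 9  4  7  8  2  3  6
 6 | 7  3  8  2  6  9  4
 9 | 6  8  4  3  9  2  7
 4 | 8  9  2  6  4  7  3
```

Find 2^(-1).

4

First locate the identity: row 6 matches the header, so 6 is the identity.
Scan row 2 for 6: 2*4 = 6. Hence 2^(-1) = 4.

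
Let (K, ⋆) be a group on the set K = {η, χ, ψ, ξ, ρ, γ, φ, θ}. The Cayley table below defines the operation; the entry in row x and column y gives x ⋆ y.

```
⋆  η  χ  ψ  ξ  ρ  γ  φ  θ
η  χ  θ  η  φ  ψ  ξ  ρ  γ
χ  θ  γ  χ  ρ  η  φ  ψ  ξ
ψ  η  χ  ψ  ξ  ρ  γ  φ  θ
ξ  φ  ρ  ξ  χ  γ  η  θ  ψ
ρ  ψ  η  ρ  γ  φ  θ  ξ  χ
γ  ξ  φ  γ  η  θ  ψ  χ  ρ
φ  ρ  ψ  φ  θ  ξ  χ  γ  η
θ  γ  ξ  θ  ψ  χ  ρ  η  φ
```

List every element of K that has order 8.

Identity is ψ. Compute the order of each non-identity element by repeated multiplication:
  η: η → χ → θ → γ → ξ → φ → ρ → ψ  (order 8)
  χ: χ → γ → φ → ψ  (order 4)
  ξ: ξ → χ → ρ → γ → η → φ → θ → ψ  (order 8)
  ρ: ρ → φ → ξ → γ → θ → χ → η → ψ  (order 8)
  γ: γ → ψ  (order 2)
  φ: φ → γ → χ → ψ  (order 4)
  θ: θ → φ → η → γ → ρ → χ → ξ → ψ  (order 8)
Elements of order 8: {η, θ, ξ, ρ}.

{η, θ, ξ, ρ}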